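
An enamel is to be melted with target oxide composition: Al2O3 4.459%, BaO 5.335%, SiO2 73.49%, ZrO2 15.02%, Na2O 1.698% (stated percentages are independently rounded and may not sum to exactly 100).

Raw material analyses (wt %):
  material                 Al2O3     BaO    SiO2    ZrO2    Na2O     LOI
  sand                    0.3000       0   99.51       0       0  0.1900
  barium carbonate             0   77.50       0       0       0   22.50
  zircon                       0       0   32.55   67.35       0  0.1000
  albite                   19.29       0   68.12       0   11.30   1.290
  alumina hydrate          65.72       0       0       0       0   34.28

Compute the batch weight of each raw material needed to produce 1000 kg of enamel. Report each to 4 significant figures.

The working math runs at full precision at every stage; intermediates appear, with 4-significant-figure rounding, in the working. Exactly one rounding goes into every reported figure — all derived quantities are rebuilt at full float precision (LOI, the totals, the five compositions, the yield, glass mass) from the batch weights per 1000 kg of glass, as written in either problem or answer.
Oxide mass targets, per 1000 kg enamel:
  Al2O3: 4.459% × 1000 = 44.59 kg
  BaO: 5.335% × 1000 = 53.35 kg
  SiO2: 73.49% × 1000 = 734.9 kg
  ZrO2: 15.02% × 1000 = 150.2 kg
  Na2O: 1.698% × 1000 = 16.98 kg
Per-oxide balance check per the reported batch figures, under the basis named above (oxide sums agree with the targets exact up to rounding of places):
  Al2O3: 562.7·0.003000 + 150.3·0.1929 + 21.17·0.6572 = 44.59 kg (target 44.59 kg)
  BaO: 68.84·0.7750 = 53.35 kg (target 53.35 kg)
  SiO2: 562.7·0.9951 + 223.0·0.3255 + 150.3·0.6812 = 734.9 kg (target 734.9 kg)
  ZrO2: 223.0·0.6735 = 150.2 kg (target 150.2 kg)
  Na2O: 150.3·0.1130 = 16.98 kg (target 16.98 kg)
Mass balance on the glass: total batch − LOI = 1000 kg (the targets, summed, come to 1000 kg; basis as stated: 1000 kg — deltas are rounding alone).
Adding the batch up: Σ batch = 1026 kg; the LOI term Σ batch·LOI equals 25.98 kg; yield = glass ÷ total batch = 97.47%.

Batch per 1000 kg enamel:
  sand: 562.7 kg
  barium carbonate: 68.84 kg
  zircon: 223.0 kg
  albite: 150.3 kg
  alumina hydrate: 21.17 kg
Total batch = 1026 kg; LOI loss = 25.98 kg; yield = 97.47%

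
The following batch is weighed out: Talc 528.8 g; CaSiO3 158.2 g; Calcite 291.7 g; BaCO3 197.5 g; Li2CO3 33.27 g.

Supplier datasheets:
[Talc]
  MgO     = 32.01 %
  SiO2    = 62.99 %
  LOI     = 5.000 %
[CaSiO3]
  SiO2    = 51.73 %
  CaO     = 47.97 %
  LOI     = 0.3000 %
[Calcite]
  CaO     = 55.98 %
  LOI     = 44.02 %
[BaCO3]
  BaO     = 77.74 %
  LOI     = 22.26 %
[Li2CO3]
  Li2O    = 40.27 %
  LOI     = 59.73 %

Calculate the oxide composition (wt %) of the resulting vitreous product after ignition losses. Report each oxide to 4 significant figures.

All internal work runs at exact precision at every stage. Values along the way are printed, rounded to 4 significant digits, in the working; each reported result includes exactly one rounding. All derived quantities, including LOI, totals, the yield, glass mass, the five compositions, are rebuilt using the weight values at 990.3 g of glass at full float precision as given in question or answer.
Per-oxide mass from batch:
  MgO: 528.8·0.3201 = 169.3 g
  Li2O: 33.27·0.4027 = 13.40 g
  BaO: 197.5·0.7774 = 153.5 g
  SiO2: 528.8·0.6299 + 158.2·0.5173 = 414.9 g
  CaO: 158.2·0.4797 + 291.7·0.5598 = 239.2 g
LOI: 528.8·0.05000 + 158.2·0.003000 + 291.7·0.4402 + 197.5·0.2226 + 33.27·0.5973 = 219.2 g
Glass mass = batch − LOI = 1209 − 219.2 = 990.3 g (consistent with Σ oxide mass)
percent share: oxide ÷ glass, ×100

Glass mass = 990.3 g (batch 1209 − LOI 219.2).
Composition: MgO 17.09%, Li2O 1.353%, BaO 15.50%, SiO2 41.90%, CaO 24.15%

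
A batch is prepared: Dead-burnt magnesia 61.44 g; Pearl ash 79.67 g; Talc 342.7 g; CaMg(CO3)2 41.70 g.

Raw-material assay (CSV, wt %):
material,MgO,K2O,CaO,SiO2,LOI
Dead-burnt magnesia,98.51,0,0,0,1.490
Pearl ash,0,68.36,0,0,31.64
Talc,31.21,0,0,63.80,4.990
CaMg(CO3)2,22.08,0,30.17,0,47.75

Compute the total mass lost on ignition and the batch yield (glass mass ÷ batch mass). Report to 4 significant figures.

LOI loss = 63.14 g; glass = 462.4 g; yield = 87.99%

Each numeric step runs at exact precision in every operation; the intermediate values are displayed rounded to four significant digits. Each reported result is rounded only once; all derived quantities, which include yield, four oxide percentages, glass mass, totals, LOI, are recomputed at full float precision, as quoted within the problem or the answer, starting from the weights at 462.4 g of glass.
LOI of each material in turn:
  Dead-burnt magnesia: 61.44 × 0.01490 = 0.9155 g
  Pearl ash: 79.67 × 0.3164 = 25.21 g
  Talc: 342.7 × 0.04990 = 17.10 g
  CaMg(CO3)2: 41.70 × 0.4775 = 19.91 g
Total LOI = 63.14 g
Glass = batch − LOI = 525.5 − 63.14 = 462.4 g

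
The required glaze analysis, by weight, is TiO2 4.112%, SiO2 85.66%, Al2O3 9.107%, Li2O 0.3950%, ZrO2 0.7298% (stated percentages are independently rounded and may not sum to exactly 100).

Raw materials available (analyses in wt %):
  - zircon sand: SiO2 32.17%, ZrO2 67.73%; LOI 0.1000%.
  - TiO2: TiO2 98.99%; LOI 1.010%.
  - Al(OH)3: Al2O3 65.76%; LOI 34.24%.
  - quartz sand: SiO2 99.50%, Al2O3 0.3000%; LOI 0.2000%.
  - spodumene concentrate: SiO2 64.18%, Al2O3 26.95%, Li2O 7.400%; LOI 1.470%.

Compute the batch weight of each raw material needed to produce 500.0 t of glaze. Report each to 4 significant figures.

Mid-chain values are displayed, with 4-significant-figure rounding, when written out. Each numeric step runs at exact precision through the solve. Every reported figure is rounded exactly once; the derived quantities are computed at full precision (the five compositions, net glass mass, yield, ignition loss, totals) using the weight values at 500.0 t of glass as set out in the question or the answer.
Oxide mass targets, per 500.0 t glaze:
  TiO2: 4.112% × 500.0 = 20.56 t
  SiO2: 85.66% × 500.0 = 428.3 t
  Al2O3: 9.107% × 500.0 = 45.54 t
  Li2O: 0.3950% × 500.0 = 1.975 t
  ZrO2: 0.7298% × 500.0 = 3.649 t
Sums-versus-targets review given the weights on record, versus the basis set out (summed amounts equal target values exact up to rounding of places):
  TiO2: 20.77·0.9899 = 20.56 t (target 20.56 t)
  SiO2: 5.388·0.3217 + 411.5·0.9950 + 26.69·0.6418 = 428.3 t (target 428.3 t)
  Al2O3: 56.43·0.6576 + 411.5·0.003000 + 26.69·0.2695 = 45.54 t (target 45.54 t)
  Li2O: 26.69·0.07400 = 1.975 t (target 1.975 t)
  ZrO2: 5.388·0.6773 = 3.649 t (target 3.649 t)
Consistency of the glass mass: batch Σ − ignition loss = 500.0 t (summing oxide targets gives 500.0 t; basis as stated: 500.0 t — any gap is answer rounding).
Batch grand total — Σ batch = 520.8 t; LOI removed, Σ of batch·LOI: 20.75 t; the yield ratio, glass ÷ batch: 96.02%.

Batch per 500.0 t glaze:
  zircon sand: 5.388 t
  TiO2: 20.77 t
  Al(OH)3: 56.43 t
  quartz sand: 411.5 t
  spodumene concentrate: 26.69 t
Total batch = 520.8 t; LOI loss = 20.75 t; yield = 96.02%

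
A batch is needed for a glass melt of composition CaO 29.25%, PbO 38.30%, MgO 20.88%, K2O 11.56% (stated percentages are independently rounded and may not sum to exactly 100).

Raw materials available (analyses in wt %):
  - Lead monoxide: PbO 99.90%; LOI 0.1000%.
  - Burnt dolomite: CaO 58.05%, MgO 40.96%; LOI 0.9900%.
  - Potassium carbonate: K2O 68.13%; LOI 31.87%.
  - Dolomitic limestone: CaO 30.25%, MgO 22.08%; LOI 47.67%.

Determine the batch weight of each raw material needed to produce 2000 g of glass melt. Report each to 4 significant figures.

Batch per 2000 g glass melt:
  Lead monoxide: 766.8 g
  Burnt dolomite: 666.0 g
  Potassium carbonate: 339.4 g
  Dolomitic limestone: 655.9 g
Total batch = 2428 g; LOI loss = 428.2 g; yield = 82.37%

In-progress results are shown, rounded to 4 significant digits, alongside each step — full float precision is carried from start to finish. Every reported result takes just one rounding. Derived quantities, including net glass mass, ignition loss, yield, the totals, four oxide percentages, are computed from the weighed amounts on 2000 g of glass in full float precision, as written in the problem or the answer.
Oxide mass targets, per 2000 g glass melt:
  CaO: 29.25% × 2000 = 585.0 g
  PbO: 38.30% × 2000 = 766.0 g
  MgO: 20.88% × 2000 = 417.6 g
  K2O: 11.56% × 2000 = 231.2 g
Per-oxide balance check working from each reported weight, on the stated basis (sum by sum, the targets are met inside rounding margins):
  CaO: 666.0·0.5805 + 655.9·0.3025 = 585.0 g (target 585.0 g)
  PbO: 766.8·0.9990 = 766.0 g (target 766.0 g)
  MgO: 666.0·0.4096 + 655.9·0.2208 = 417.6 g (target 417.6 g)
  K2O: 339.4·0.6813 = 231.2 g (target 231.2 g)
Mass balance on the glass: batch Σ − ignition loss = 2000 g (targets for the oxides total 2000 g; the stated basis being 2000 g — any gap is answer rounding).
Whole-batch sum: Σ batch = 2428 g; Σ batch·LOI gives LOI loss = 428.2 g; yield: glass divided by total = 82.37%.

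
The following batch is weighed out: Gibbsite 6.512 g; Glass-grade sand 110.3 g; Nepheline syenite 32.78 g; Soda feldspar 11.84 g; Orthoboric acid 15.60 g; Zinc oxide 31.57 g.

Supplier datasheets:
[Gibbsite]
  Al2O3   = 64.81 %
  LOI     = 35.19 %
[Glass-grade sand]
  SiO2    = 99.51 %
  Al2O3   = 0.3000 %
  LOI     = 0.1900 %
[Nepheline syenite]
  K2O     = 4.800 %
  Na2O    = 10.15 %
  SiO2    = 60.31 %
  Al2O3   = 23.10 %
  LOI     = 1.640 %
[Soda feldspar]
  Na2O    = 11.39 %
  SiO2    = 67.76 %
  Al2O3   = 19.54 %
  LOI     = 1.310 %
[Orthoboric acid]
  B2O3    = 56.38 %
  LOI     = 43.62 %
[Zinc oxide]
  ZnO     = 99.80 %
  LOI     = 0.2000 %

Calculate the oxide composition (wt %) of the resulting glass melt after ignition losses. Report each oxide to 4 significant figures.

Full precision is held end to end — intermediates appear rounded to four significant digits; exactly one rounding lands on each reported result; all derived quantities (the yield, totals, LOI, six oxide percentages, glass mass) are computed from the batch weights at 198.5 g of glass in exact precision exactly as printed in question or answer.
Delivered oxide masses:
  B2O3: 15.60·0.5638 = 8.795 g
  K2O: 32.78·0.04800 = 1.573 g
  Na2O: 32.78·0.1015 + 11.84·0.1139 = 4.676 g
  ZnO: 31.57·0.9980 = 31.51 g
  SiO2: 110.3·0.9951 + 32.78·0.6031 + 11.84·0.6776 = 137.6 g
  Al2O3: 6.512·0.6481 + 110.3·0.003000 + 32.78·0.2310 + 11.84·0.1954 = 14.44 g
LOI: 6.512·0.3519 + 110.3·0.001900 + 32.78·0.01640 + 11.84·0.01310 + 15.60·0.4362 + 31.57·0.002000 = 10.06 g
Net of LOI, the glass mass = 208.6 − 10.06 = 198.5 g (matching Σ of the oxides)
each oxide over glass, ×100, is wt %

Glass mass = 198.5 g (batch 208.6 − LOI 10.06).
Composition: B2O3 4.430%, K2O 0.7925%, Na2O 2.355%, ZnO 15.87%, SiO2 69.28%, Al2O3 7.272%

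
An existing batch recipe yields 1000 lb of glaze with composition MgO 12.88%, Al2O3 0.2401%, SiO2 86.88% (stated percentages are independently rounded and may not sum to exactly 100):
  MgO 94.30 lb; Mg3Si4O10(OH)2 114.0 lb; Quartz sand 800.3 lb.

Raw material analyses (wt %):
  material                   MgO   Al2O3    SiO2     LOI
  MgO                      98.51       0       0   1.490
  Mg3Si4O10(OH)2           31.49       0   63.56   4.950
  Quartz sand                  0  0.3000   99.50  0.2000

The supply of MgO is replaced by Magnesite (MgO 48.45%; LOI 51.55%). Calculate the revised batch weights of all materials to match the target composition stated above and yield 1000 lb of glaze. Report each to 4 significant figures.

The intermediate values are printed rounded to four significant digits in the working; the working math holds full precision from first step to last. Each reported number is rounded a single time. Derived quantities (glass mass, LOI, the totals, yield, the three compositions) are re-derived at full precision starting from the weights per 1000 lb of glass, as they appear in problem or answer.
Target oxide masses per 1000 lb glaze:
  MgO: 12.88% × 1000 = 128.8 lb
  Al2O3: 0.2401% × 1000 = 2.401 lb
  SiO2: 86.88% × 1000 = 868.8 lb
Per-oxide balance check on the weights just shown, relative to the basis at hand (sum by sum, the targets are met once rounding is allowed for):
  MgO: 191.7·0.4845 + 114.0·0.3149 = 128.8 lb (target 128.8 lb)
  Al2O3: 800.3·0.003000 = 2.401 lb (target 2.401 lb)
  SiO2: 114.0·0.6356 + 800.3·0.9950 = 868.8 lb (target 868.8 lb)
Glass mass check: batch total minus LOI = 999.9 lb (summing oxide targets gives 1000 lb; basis as stated: 1000 lb — rounding explains the deltas).
Adding the batch up: Σ batch = 1106 lb; ignition loss, Σ(batch × LOI) = 106.1 lb; glass ÷ batch gives a yield of 90.41%.

Revised batch per 1000 lb glaze:
  Magnesite: 191.7 lb
  Mg3Si4O10(OH)2: 114.0 lb
  Quartz sand: 800.3 lb
Total batch = 1106 lb; LOI loss = 106.1 lb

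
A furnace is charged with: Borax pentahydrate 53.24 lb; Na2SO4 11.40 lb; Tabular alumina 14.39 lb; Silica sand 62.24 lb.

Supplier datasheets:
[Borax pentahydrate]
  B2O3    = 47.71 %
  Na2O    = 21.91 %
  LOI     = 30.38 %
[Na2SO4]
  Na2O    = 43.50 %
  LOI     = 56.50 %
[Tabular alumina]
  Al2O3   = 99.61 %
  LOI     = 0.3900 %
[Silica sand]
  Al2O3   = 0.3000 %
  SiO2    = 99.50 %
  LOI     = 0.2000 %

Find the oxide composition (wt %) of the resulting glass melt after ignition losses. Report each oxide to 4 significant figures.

The working math carries full float precision at all times. Values along the way are shown, with 4-significant-digit rounding, in the working; each reported figure carries a single rounding. All derived quantities, which include ignition loss, totals, yield, the four compositions, net glass mass, are rebuilt at full precision, exactly as shown in either problem or answer, from the batch weights at 118.5 lb of glass.
Per-oxide mass from batch:
  B2O3: 53.24·0.4771 = 25.40 lb
  Al2O3: 14.39·0.9961 + 62.24·0.003000 = 14.52 lb
  Na2O: 53.24·0.2191 + 11.40·0.4350 = 16.62 lb
  SiO2: 62.24·0.9950 = 61.93 lb
LOI: 53.24·0.3038 + 11.40·0.5650 + 14.39·0.003900 + 62.24·0.002000 = 22.80 lb
Glass mass = batch − LOI = 141.3 − 22.80 = 118.5 lb (equal to the oxide-mass sum)
each wt % is 100 × oxide ÷ glass

Glass mass = 118.5 lb (batch 141.3 − LOI 22.80).
Composition: B2O3 21.44%, Al2O3 12.26%, Na2O 14.03%, SiO2 52.27%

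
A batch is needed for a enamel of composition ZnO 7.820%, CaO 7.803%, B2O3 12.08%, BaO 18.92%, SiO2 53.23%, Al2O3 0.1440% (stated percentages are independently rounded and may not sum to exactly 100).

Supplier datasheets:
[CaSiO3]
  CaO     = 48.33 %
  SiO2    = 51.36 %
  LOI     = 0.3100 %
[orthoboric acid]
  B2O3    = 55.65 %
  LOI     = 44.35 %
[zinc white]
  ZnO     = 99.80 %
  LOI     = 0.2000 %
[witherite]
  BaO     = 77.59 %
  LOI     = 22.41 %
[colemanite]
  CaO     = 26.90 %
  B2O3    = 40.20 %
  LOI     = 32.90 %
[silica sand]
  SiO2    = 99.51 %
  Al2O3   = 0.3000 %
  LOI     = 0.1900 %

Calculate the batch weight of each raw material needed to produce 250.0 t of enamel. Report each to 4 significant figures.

Intermediates are displayed (rounded to 4 significant figures) on the page — exact precision is maintained at every stage — every reported number sees exactly one rounding; the derived quantities are carried in full float precision (glass mass, the six compositions, the yield, ignition loss, the totals) using the weight values for 250.0 t of glass, as written in problem or answer.
Per-oxide target masses for 250.0 t enamel:
  ZnO: 7.820% × 250.0 = 19.55 t
  CaO: 7.803% × 250.0 = 19.51 t
  B2O3: 12.08% × 250.0 = 30.20 t
  BaO: 18.92% × 250.0 = 47.30 t
  SiO2: 53.23% × 250.0 = 133.1 t
  Al2O3: 0.1440% × 250.0 = 0.3600 t
Verifying the oxide balance with the batch weights as given, versus the basis set out (delivered sums recover each target once rounding is allowed for):
  ZnO: 19.59·0.9980 = 19.55 t (target 19.55 t)
  CaO: 26.60·0.4833 + 24.72·0.2690 = 19.51 t (target 19.51 t)
  B2O3: 36.41·0.5565 + 24.72·0.4020 = 30.20 t (target 30.20 t)
  BaO: 60.96·0.7759 = 47.30 t (target 47.30 t)
  SiO2: 26.60·0.5136 + 120.0·0.9951 = 133.1 t (target 133.1 t)
  Al2O3: 120.0·0.003000 = 0.3600 t (target 0.3600 t)
Glass-mass closure: net batch after ignition = 250.0 t (summing oxide targets gives 250.0 t; the stated basis being 250.0 t — differing by rounding only).
Summing the batch: Σ batch = 288.3 t; loss to ignition Σ batch·LOI = 38.29 t; yield, glass over the total, = 86.72%.

Batch per 250.0 t enamel:
  CaSiO3: 26.60 t
  orthoboric acid: 36.41 t
  zinc white: 19.59 t
  witherite: 60.96 t
  colemanite: 24.72 t
  silica sand: 120.0 t
Total batch = 288.3 t; LOI loss = 38.29 t; yield = 86.72%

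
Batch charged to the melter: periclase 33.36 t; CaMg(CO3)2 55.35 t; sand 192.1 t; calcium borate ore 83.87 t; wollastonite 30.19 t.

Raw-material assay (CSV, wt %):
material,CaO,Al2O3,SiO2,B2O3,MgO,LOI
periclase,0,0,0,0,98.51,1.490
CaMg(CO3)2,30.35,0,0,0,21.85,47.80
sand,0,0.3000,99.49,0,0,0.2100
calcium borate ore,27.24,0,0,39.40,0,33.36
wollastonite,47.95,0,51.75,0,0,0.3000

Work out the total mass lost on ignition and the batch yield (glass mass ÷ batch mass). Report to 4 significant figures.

LOI loss = 55.43 t; glass = 339.4 t; yield = 85.96%

All internal work maintains full float precision in every operation. Working values are displayed, rounded to 4 significant figures, alongside each step. A single rounding produces every reported result; all derived quantities are recomputed from the weighed amounts for 339.4 t of glass at full float precision (totals, the five compositions, LOI, the yield, net glass mass), precisely as stated by question or answer.
Ignition loss by material:
  periclase: 33.36 × 0.01490 = 0.4971 t
  CaMg(CO3)2: 55.35 × 0.4780 = 26.46 t
  sand: 192.1 × 0.002100 = 0.4034 t
  calcium borate ore: 83.87 × 0.3336 = 27.98 t
  wollastonite: 30.19 × 0.003000 = 0.09057 t
Total LOI = 55.43 t
Glass = batch − LOI = 394.9 − 55.43 = 339.4 t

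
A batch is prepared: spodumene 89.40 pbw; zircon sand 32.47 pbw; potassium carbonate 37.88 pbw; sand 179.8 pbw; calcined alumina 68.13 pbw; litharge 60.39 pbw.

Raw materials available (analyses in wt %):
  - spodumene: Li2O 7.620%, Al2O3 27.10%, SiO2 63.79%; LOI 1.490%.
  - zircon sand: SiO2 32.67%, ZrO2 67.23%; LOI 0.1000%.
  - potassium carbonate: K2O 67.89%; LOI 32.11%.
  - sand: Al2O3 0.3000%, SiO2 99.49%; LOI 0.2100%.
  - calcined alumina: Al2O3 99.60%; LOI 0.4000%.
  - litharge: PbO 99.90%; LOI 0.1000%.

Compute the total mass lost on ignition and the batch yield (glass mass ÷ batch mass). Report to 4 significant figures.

Every computation holds full precision from start to finish; working values appear rounded to 4 significant figures; every reported value is rounded once only — the derived quantities (six oxide percentages, totals, net glass mass, yield, ignition loss) are re-derived in full precision from the weighed amounts per 453.8 pbw of glass as they appear in the problem or the answer.
Material-by-material LOI:
  spodumene: 89.40 × 0.01490 = 1.332 pbw
  zircon sand: 32.47 × 0.001000 = 0.03247 pbw
  potassium carbonate: 37.88 × 0.3211 = 12.16 pbw
  sand: 179.8 × 0.002100 = 0.3776 pbw
  calcined alumina: 68.13 × 0.004000 = 0.2725 pbw
  litharge: 60.39 × 0.001000 = 0.06039 pbw
Total LOI = 14.24 pbw
Glass = batch − LOI = 468.1 − 14.24 = 453.8 pbw

LOI loss = 14.24 pbw; glass = 453.8 pbw; yield = 96.96%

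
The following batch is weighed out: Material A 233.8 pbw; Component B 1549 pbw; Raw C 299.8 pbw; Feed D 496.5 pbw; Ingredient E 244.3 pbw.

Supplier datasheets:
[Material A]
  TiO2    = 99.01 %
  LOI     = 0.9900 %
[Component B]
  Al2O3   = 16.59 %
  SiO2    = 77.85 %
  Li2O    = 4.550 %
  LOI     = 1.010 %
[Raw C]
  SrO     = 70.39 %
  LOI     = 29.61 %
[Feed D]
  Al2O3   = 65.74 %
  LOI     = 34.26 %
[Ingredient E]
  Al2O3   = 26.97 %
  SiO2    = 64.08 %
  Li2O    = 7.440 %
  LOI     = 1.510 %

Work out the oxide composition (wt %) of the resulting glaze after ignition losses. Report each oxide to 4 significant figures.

Glass mass = 2543 pbw (batch 2823 − LOI 280.5).
Composition: Al2O3 25.53%, SiO2 53.58%, SrO 8.299%, TiO2 9.103%, Li2O 3.486%

Working values are printed with 4-significant-digit rounding as written; each numeric step carries full precision from start to finish; every reported figure is rounded exactly once. All derived quantities, including net glass mass, yield, ignition loss, the totals, the five compositions, are re-derived from the weighed amounts on 2543 pbw of glass at exact precision as given in problem or answer.
Per-oxide mass from batch:
  Al2O3: 1549·0.1659 + 496.5·0.6574 + 244.3·0.2697 = 649.3 pbw
  SiO2: 1549·0.7785 + 244.3·0.6408 = 1362 pbw
  SrO: 299.8·0.7039 = 211.0 pbw
  TiO2: 233.8·0.9901 = 231.5 pbw
  Li2O: 1549·0.04550 + 244.3·0.07440 = 88.66 pbw
LOI: 233.8·0.009900 + 1549·0.01010 + 299.8·0.2961 + 496.5·0.3426 + 244.3·0.01510 = 280.5 pbw
Glass mass = batch − LOI = 2823 − 280.5 = 2543 pbw (the oxide masses sum to this)
oxide / glass × 100 gives the wt %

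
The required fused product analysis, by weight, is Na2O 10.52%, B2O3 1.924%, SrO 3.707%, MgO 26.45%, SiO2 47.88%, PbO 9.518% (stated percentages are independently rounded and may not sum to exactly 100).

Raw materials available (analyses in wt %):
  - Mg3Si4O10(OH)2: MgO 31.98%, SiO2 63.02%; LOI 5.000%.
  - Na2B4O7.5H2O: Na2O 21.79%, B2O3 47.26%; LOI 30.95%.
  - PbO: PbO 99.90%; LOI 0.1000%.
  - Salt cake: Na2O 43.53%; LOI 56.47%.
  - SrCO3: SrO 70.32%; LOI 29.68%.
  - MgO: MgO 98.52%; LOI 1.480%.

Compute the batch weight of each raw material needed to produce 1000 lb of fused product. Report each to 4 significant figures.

Batch per 1000 lb fused product:
  Mg3Si4O10(OH)2: 759.8 lb
  Na2B4O7.5H2O: 40.71 lb
  PbO: 95.28 lb
  Salt cake: 221.3 lb
  SrCO3: 52.72 lb
  MgO: 21.85 lb
Total batch = 1192 lb; LOI loss = 191.6 lb; yield = 83.92%

Intermediates are displayed rounded off to 4 significant figures in the printout; each numeric step holds full float precision through the solve — a single rounding completes each reported result; all derived quantities, which include LOI, the six compositions, the totals, the yield, glass mass, are recomputed at full precision, as written in question or answer, using the weight values for 1000 lb of glass.
The oxide mass targets at 1000 lb fused product:
  Na2O: 10.52% × 1000 = 105.2 lb
  B2O3: 1.924% × 1000 = 19.24 lb
  SrO: 3.707% × 1000 = 37.07 lb
  MgO: 26.45% × 1000 = 264.5 lb
  SiO2: 47.88% × 1000 = 478.8 lb
  PbO: 9.518% × 1000 = 95.18 lb
Per-oxide balance check from the weights as reported, for the quoted basis mass (target by target, the sums agree within answer rounding):
  Na2O: 40.71·0.2179 + 221.3·0.4353 = 105.2 lb (target 105.2 lb)
  B2O3: 40.71·0.4726 = 19.24 lb (target 19.24 lb)
  SrO: 52.72·0.7032 = 37.07 lb (target 37.07 lb)
  MgO: 759.8·0.3198 + 21.85·0.9852 = 264.5 lb (target 264.5 lb)
  SiO2: 759.8·0.6302 = 478.8 lb (target 478.8 lb)
  PbO: 95.28·0.9990 = 95.18 lb (target 95.18 lb)
Auditing the glass mass value: batch total minus LOI = 1000 lb (oxide target masses add up to 1000 lb; against the stated basis, 1000 lb — any gap is answer rounding).
Batch total: Σ batch = 1192 lb; the LOI term Σ batch·LOI equals 191.6 lb; yield: glass divided by total = 83.92%.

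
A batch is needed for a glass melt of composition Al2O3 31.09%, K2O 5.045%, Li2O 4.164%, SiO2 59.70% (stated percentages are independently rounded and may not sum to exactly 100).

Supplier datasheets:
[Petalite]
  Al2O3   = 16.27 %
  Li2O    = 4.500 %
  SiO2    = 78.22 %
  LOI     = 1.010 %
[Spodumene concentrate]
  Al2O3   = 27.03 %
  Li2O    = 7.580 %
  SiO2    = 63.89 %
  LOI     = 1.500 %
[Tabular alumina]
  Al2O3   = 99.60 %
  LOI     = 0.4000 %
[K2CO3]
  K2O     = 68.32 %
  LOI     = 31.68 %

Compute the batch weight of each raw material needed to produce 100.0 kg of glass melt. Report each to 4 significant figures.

Working values are shown rounded to four significant digits on the page; the working math maintains full precision all the way through — each reported value takes just one rounding; all derived quantities are computed in exact precision (the four compositions, the yield, net glass mass, the totals, ignition loss) from the batch weights at 100.0 kg of glass as quoted within the problem or the answer.
Target oxide masses per 100.0 kg glass melt:
  Al2O3: 31.09% × 100.0 = 31.09 kg
  K2O: 5.045% × 100.0 = 5.045 kg
  Li2O: 4.164% × 100.0 = 4.164 kg
  SiO2: 59.70% × 100.0 = 59.70 kg
Balance tally, oxide-wise, given the weights on record, per the basis as stated (each sum matches its target mass exact up to rounding of places):
  Al2O3: 61.06·0.1627 + 18.68·0.2703 + 16.17·0.9960 = 31.09 kg (target 31.09 kg)
  K2O: 7.384·0.6832 = 5.045 kg (target 5.045 kg)
  Li2O: 61.06·0.04500 + 18.68·0.07580 = 4.164 kg (target 4.164 kg)
  SiO2: 61.06·0.7822 + 18.68·0.6389 = 59.70 kg (target 59.70 kg)
Glass-mass sanity pass: the batch minus its LOI: 99.99 kg (targets for the oxides total 100.0 kg; basis as stated: 100.0 kg — differing by rounding only).
Whole-batch sum: Σ batch = 103.3 kg; loss to ignition Σ batch·LOI = 3.301 kg; yield, glass over the total, = 96.80%.

Batch per 100.0 kg glass melt:
  Petalite: 61.06 kg
  Spodumene concentrate: 18.68 kg
  Tabular alumina: 16.17 kg
  K2CO3: 7.384 kg
Total batch = 103.3 kg; LOI loss = 3.301 kg; yield = 96.80%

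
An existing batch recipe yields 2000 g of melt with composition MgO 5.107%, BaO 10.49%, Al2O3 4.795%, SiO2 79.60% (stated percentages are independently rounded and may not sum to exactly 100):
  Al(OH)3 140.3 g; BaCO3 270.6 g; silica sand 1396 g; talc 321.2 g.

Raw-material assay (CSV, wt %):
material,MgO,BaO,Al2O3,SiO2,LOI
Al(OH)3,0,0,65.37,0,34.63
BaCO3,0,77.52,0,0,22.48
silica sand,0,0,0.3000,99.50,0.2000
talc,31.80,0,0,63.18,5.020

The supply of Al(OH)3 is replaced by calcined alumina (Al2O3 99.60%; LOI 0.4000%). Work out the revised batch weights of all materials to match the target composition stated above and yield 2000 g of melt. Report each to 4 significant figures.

Working values are shown rounded to 4 significant digits within the worked lines — every computation keeps exact precision end to end; each reported result takes exactly one rounding; the derived quantities are recomputed from the weighed amounts on 2000 g of glass at exact precision (the totals, glass mass, yield, LOI, four oxide percentages), as they appear in the problem or the answer.
The oxide mass targets at 2000 g melt:
  MgO: 5.107% × 2000 = 102.1 g
  BaO: 10.49% × 2000 = 209.8 g
  Al2O3: 4.795% × 2000 = 95.90 g
  SiO2: 79.60% × 2000 = 1592 g
A balance pass over the oxides, using the reported weights, per the basis as stated (sums match the target masses modulo rounding of the values):
  MgO: 321.2·0.3180 = 102.1 g (target 102.1 g)
  BaO: 270.6·0.7752 = 209.8 g (target 209.8 g)
  Al2O3: 92.08·0.9960 + 1396·0.003000 = 95.90 g (target 95.90 g)
  SiO2: 1396·0.9950 + 321.2·0.6318 = 1592 g (target 1592 g)
Mass balance on the glass: total batch − LOI = 2000 g (the Σ of target masses is 2000 g; the stated basis being 2000 g — rounding explains the deltas).
Summing the batch: Σ batch = 2080 g; Σ batch·LOI gives LOI loss = 80.12 g; the yield ratio, glass ÷ batch: 96.15%.

Revised batch per 2000 g melt:
  calcined alumina: 92.08 g
  BaCO3: 270.6 g
  silica sand: 1396 g
  talc: 321.2 g
Total batch = 2080 g; LOI loss = 80.12 g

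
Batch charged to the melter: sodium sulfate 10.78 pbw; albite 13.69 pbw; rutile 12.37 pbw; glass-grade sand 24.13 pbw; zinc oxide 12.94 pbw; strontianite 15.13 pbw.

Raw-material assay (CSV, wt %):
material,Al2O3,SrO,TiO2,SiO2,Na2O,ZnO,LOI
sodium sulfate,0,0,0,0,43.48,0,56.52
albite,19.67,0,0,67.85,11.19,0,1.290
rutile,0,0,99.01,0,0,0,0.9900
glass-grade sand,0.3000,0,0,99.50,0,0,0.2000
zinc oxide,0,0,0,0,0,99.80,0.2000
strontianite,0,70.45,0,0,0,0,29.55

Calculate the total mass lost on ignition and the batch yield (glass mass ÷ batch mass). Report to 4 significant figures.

All arithmetic runs at full precision from start to finish — in-progress results are shown rounded off to 4 significant figures on the page — each reported figure is rounded once only; derived quantities, including six oxide percentages, net glass mass, the totals, the yield, ignition loss, are recomputed from the batch weights at 78.10 pbw of glass in full float precision as written in either problem or answer.
Ignition loss by material:
  sodium sulfate: 10.78 × 0.5652 = 6.093 pbw
  albite: 13.69 × 0.01290 = 0.1766 pbw
  rutile: 12.37 × 0.009900 = 0.1225 pbw
  glass-grade sand: 24.13 × 0.002000 = 0.04826 pbw
  zinc oxide: 12.94 × 0.002000 = 0.02588 pbw
  strontianite: 15.13 × 0.2955 = 4.471 pbw
Total LOI = 10.94 pbw
Glass = batch − LOI = 89.04 − 10.94 = 78.10 pbw

LOI loss = 10.94 pbw; glass = 78.10 pbw; yield = 87.72%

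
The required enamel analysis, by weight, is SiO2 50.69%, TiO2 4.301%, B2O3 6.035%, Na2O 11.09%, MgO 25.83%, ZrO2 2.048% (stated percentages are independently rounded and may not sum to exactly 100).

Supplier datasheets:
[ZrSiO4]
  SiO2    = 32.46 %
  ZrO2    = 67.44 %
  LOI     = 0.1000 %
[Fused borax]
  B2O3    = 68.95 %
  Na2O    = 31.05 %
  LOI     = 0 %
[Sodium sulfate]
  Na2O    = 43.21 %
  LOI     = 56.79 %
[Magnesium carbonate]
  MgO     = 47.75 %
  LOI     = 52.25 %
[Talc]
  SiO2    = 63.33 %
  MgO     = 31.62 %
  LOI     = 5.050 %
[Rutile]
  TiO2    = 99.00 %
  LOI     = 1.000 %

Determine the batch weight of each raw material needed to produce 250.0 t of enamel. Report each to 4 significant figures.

Batch per 250.0 t enamel:
  ZrSiO4: 7.592 t
  Fused borax: 21.88 t
  Sodium sulfate: 48.44 t
  Magnesium carbonate: 5.305 t
  Talc: 196.2 t
  Rutile: 10.86 t
Total batch = 290.3 t; LOI loss = 40.31 t; yield = 86.11%

Intermediates are printed rounded to 4 significant digits — full precision is kept from first step to last; each reported value is rounded exactly once — derived quantities (LOI, yield, glass mass, totals, the six compositions) are carried starting from the weights per 250.0 t of glass in full float precision as they appear in question or answer.
Target masses of each oxide per 250.0 t enamel:
  SiO2: 50.69% × 250.0 = 126.7 t
  TiO2: 4.301% × 250.0 = 10.75 t
  B2O3: 6.035% × 250.0 = 15.09 t
  Na2O: 11.09% × 250.0 = 27.72 t
  MgO: 25.83% × 250.0 = 64.58 t
  ZrO2: 2.048% × 250.0 = 5.120 t
A balance pass over the oxides, on the weights just shown, for the quoted basis mass (oxide sums agree with the targets inside rounding margins):
  SiO2: 7.592·0.3246 + 196.2·0.6333 = 126.7 t (target 126.7 t)
  TiO2: 10.86·0.9900 = 10.75 t (target 10.75 t)
  B2O3: 21.88·0.6895 = 15.09 t (target 15.09 t)
  Na2O: 21.88·0.3105 + 48.44·0.4321 = 27.72 t (target 27.72 t)
  MgO: 5.305·0.4775 + 196.2·0.3162 = 64.57 t (target 64.58 t)
  ZrO2: 7.592·0.6744 = 5.120 t (target 5.120 t)
Glass mass check: total batch − LOI = 250.0 t (summing oxide targets gives 250.0 t; with the basis standing at 250.0 t — any gap is answer rounding).
Whole-batch sum: Σ batch = 290.3 t; the LOI term Σ batch·LOI equals 40.31 t; yield, glass over the total, = 86.11%.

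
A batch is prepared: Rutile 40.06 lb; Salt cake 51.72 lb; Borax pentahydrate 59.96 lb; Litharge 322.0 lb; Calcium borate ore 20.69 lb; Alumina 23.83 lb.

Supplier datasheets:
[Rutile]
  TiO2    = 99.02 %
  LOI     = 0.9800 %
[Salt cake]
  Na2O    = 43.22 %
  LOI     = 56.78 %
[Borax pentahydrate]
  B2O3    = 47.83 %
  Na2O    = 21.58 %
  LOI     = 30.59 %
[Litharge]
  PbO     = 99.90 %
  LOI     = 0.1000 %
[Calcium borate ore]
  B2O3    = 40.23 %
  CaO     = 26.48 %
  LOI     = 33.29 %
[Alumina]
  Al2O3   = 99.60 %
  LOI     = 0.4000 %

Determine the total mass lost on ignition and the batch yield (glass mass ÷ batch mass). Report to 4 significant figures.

LOI loss = 55.41 lb; glass = 462.9 lb; yield = 89.31%

The intermediate values appear, rounded to 4 significant digits, at each printed step. The working math keeps exact precision throughout — every reported result takes a single rounding; all derived quantities, including ignition loss, glass mass, the six compositions, totals, yield, are recomputed from the weighed amounts per 462.9 lb of glass at exact precision, as written in either problem or answer.
Each material's LOI contribution:
  Rutile: 40.06 × 0.009800 = 0.3926 lb
  Salt cake: 51.72 × 0.5678 = 29.37 lb
  Borax pentahydrate: 59.96 × 0.3059 = 18.34 lb
  Litharge: 322.0 × 0.001000 = 0.3220 lb
  Calcium borate ore: 20.69 × 0.3329 = 6.888 lb
  Alumina: 23.83 × 0.004000 = 0.09532 lb
Total LOI = 55.41 lb
Glass = batch − LOI = 518.3 − 55.41 = 462.9 lb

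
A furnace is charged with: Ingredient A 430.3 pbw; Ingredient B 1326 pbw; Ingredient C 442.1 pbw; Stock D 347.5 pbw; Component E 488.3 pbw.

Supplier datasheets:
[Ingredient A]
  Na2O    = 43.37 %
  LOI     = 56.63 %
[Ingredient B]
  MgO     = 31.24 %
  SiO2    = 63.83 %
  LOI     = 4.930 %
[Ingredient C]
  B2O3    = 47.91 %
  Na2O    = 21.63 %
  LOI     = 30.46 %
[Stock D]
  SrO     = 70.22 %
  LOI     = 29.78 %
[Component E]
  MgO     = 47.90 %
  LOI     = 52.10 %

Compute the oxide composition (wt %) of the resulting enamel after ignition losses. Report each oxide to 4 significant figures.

Rounding to 4 significant digits governs each intermediate as printed. Each numeric step runs at full precision at every stage; a single rounding finalizes every reported figure; the derived quantities, which include the yield, totals, glass mass, ignition loss, the five compositions, are carried at full float precision, as quoted within either problem or answer, using the weight values on 2233 pbw of glass.
Oxide-by-oxide delivered mass:
  MgO: 1326·0.3124 + 488.3·0.4790 = 648.1 pbw
  B2O3: 442.1·0.4791 = 211.8 pbw
  SrO: 347.5·0.7022 = 244.0 pbw
  SiO2: 1326·0.6383 = 846.4 pbw
  Na2O: 430.3·0.4337 + 442.1·0.2163 = 282.2 pbw
LOI: 430.3·0.5663 + 1326·0.04930 + 442.1·0.3046 + 347.5·0.2978 + 488.3·0.5210 = 801.6 pbw
Net of LOI, the glass mass = 3034 − 801.6 = 2233 pbw (consistent with Σ oxide mass)
wt %: oxide over glass, times 100

Glass mass = 2233 pbw (batch 3034 − LOI 801.6).
Composition: MgO 29.03%, B2O3 9.487%, SrO 10.93%, SiO2 37.91%, Na2O 12.64%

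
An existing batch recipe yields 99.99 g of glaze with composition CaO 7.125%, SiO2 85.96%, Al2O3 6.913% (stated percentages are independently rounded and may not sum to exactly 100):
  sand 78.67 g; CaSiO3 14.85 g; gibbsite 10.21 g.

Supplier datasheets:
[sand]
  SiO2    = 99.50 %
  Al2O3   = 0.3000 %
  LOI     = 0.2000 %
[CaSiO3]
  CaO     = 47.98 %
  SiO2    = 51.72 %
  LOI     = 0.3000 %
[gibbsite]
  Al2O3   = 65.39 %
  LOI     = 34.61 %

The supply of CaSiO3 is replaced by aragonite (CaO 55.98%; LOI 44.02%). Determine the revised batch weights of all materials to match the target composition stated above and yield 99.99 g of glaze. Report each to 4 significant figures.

Revised batch per 99.99 g glaze:
  sand: 86.38 g
  aragonite: 12.73 g
  gibbsite: 10.17 g
Total batch = 109.3 g; LOI loss = 9.296 g

In-progress results appear (rounded to 4 significant figures) in the working — every computation holds full precision at all times — each reported figure takes a single rounding; the derived quantities (three oxide percentages, the yield, glass mass, totals, LOI) are computed at full float precision from the weighed amounts on 99.99 g of glass, as written in the problem or the answer.
Target masses of each oxide per 99.99 g glaze:
  CaO: 7.125% × 99.99 = 7.124 g
  SiO2: 85.96% × 99.99 = 85.95 g
  Al2O3: 6.913% × 99.99 = 6.912 g
Oxide-by-oxide audit working from each reported weight, for the quoted basis mass (each sum matches its target mass given rounding of the digits):
  CaO: 12.73·0.5598 = 7.126 g (target 7.124 g)
  SiO2: 86.38·0.9950 = 85.95 g (target 85.95 g)
  Al2O3: 86.38·0.003000 + 10.17·0.6539 = 6.909 g (target 6.912 g)
The glass-mass cross-check: batch Σ − ignition loss = 99.98 g (summing oxide targets gives 99.99 g; stated basis 99.99 g — differing by rounding only).
Whole-batch sum: Σ batch = 109.3 g; the LOI term Σ batch·LOI equals 9.296 g; yield = glass ÷ total batch = 91.49%.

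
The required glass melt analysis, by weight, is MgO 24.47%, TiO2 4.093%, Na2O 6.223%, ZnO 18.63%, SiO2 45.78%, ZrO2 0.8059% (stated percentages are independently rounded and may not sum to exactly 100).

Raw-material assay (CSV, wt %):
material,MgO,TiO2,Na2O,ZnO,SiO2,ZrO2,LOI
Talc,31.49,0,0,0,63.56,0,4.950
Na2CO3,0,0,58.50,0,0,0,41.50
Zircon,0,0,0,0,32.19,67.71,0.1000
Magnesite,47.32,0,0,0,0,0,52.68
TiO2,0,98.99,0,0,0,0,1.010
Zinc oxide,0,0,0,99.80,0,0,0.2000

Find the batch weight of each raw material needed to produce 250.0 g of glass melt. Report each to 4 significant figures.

Rounding to four significant digits applies to each intermediate as printed; the working math maintains full precision throughout; exactly one rounding goes into every reported value. The derived quantities, including totals, six oxide percentages, glass mass, the yield, LOI, are recomputed using the weight values for 250.0 g of glass in full float precision as quoted within the problem or the answer.
Per-oxide target masses for 250.0 g glass melt:
  MgO: 24.47% × 250.0 = 61.18 g
  TiO2: 4.093% × 250.0 = 10.23 g
  Na2O: 6.223% × 250.0 = 15.56 g
  ZnO: 18.63% × 250.0 = 46.58 g
  SiO2: 45.78% × 250.0 = 114.4 g
  ZrO2: 0.8059% × 250.0 = 2.015 g
Sums-versus-targets review per the reported batch figures, under the basis named above (delivered sums recover each target within answer rounding):
  MgO: 178.6·0.3149 + 10.45·0.4732 = 61.19 g (target 61.18 g)
  TiO2: 10.34·0.9899 = 10.24 g (target 10.23 g)
  Na2O: 26.59·0.5850 = 15.56 g (target 15.56 g)
  ZnO: 46.67·0.9980 = 46.58 g (target 46.58 g)
  SiO2: 178.6·0.6356 + 2.976·0.3219 = 114.5 g (target 114.4 g)
  ZrO2: 2.976·0.6771 = 2.015 g (target 2.015 g)
Mass balance on the glass: total batch − LOI = 250.0 g (the targets, summed, come to 250.0 g; with the basis standing at 250.0 g — a pure rounding effect).
Summing the batch: Σ batch = 275.6 g; Σ batch·LOI gives LOI loss = 25.58 g; yield, glass over the total, = 90.72%.

Batch per 250.0 g glass melt:
  Talc: 178.6 g
  Na2CO3: 26.59 g
  Zircon: 2.976 g
  Magnesite: 10.45 g
  TiO2: 10.34 g
  Zinc oxide: 46.67 g
Total batch = 275.6 g; LOI loss = 25.58 g; yield = 90.72%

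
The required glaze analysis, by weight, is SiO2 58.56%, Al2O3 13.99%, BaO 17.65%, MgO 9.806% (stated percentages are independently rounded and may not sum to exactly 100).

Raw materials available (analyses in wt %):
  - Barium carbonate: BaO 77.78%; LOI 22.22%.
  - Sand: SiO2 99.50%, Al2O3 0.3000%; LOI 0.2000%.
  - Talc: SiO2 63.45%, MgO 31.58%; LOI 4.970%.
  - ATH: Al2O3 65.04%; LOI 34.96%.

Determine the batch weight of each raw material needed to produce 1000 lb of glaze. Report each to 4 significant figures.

Batch per 1000 lb glaze:
  Barium carbonate: 226.9 lb
  Sand: 390.5 lb
  Talc: 310.5 lb
  ATH: 213.3 lb
Total batch = 1141 lb; LOI loss = 141.2 lb; yield = 87.63%

The intermediate values appear (rounded to 4 significant figures) in the working — all arithmetic maintains full float precision in all steps. Every reported result is rounded just once. The derived quantities (LOI, the totals, glass mass, the four compositions, yield) are carried at exact precision using the weight values per 1000 lb of glass as written in either problem or answer.
Oxide-by-oxide targets in 1000 lb glaze:
  SiO2: 58.56% × 1000 = 585.6 lb
  Al2O3: 13.99% × 1000 = 139.9 lb
  BaO: 17.65% × 1000 = 176.5 lb
  MgO: 9.806% × 1000 = 98.06 lb
Mass-balance tally per oxide on the weights just shown, under the basis named above (target by target, the sums agree given rounding of the digits):
  SiO2: 390.5·0.9950 + 310.5·0.6345 = 585.6 lb (target 585.6 lb)
  Al2O3: 390.5·0.003000 + 213.3·0.6504 = 139.9 lb (target 139.9 lb)
  BaO: 226.9·0.7778 = 176.5 lb (target 176.5 lb)
  MgO: 310.5·0.3158 = 98.06 lb (target 98.06 lb)
Auditing the glass mass value: whole batch net of LOI = 1000 lb (oxide target masses add up to 1000 lb; basis as stated: 1000 lb — differing by rounding only).
Batch total: Σ batch = 1141 lb; LOI loss = Σ batch·LOI = 141.2 lb; yield, glass over the total, = 87.63%.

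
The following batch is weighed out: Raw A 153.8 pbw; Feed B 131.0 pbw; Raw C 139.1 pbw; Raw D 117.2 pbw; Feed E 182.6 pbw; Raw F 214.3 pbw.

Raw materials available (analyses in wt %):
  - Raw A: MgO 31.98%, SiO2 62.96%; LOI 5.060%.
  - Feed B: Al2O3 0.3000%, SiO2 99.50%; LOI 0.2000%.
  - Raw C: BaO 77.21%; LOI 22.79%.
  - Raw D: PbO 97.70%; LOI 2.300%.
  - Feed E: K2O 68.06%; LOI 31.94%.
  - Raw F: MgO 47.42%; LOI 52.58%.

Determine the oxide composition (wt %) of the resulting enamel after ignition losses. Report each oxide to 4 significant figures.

Glass mass = 724.6 pbw (batch 938.0 − LOI 213.4).
Composition: BaO 14.82%, Al2O3 0.05424%, MgO 20.81%, SiO2 31.35%, K2O 17.15%, PbO 15.80%

The working math runs at exact precision in all steps — working values appear, rounded to 4 significant figures, between the steps. Each reported value sees exactly one rounding — all derived quantities, including yield, glass mass, the totals, six oxide percentages, ignition loss, are re-derived from the batch weights on 724.6 pbw of glass at exact precision precisely as stated by the question or the answer.
Delivered oxide masses:
  BaO: 139.1·0.7721 = 107.4 pbw
  Al2O3: 131.0·0.003000 = 0.3930 pbw
  MgO: 153.8·0.3198 + 214.3·0.4742 = 150.8 pbw
  SiO2: 153.8·0.6296 + 131.0·0.9950 = 227.2 pbw
  K2O: 182.6·0.6806 = 124.3 pbw
  PbO: 117.2·0.9770 = 114.5 pbw
LOI: 153.8·0.05060 + 131.0·0.002000 + 139.1·0.2279 + 117.2·0.02300 + 182.6·0.3194 + 214.3·0.5258 = 213.4 pbw
Glass = total batch minus LOI = 938.0 − 213.4 = 724.6 pbw (= Σ oxide masses)
wt %: oxide over glass, times 100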